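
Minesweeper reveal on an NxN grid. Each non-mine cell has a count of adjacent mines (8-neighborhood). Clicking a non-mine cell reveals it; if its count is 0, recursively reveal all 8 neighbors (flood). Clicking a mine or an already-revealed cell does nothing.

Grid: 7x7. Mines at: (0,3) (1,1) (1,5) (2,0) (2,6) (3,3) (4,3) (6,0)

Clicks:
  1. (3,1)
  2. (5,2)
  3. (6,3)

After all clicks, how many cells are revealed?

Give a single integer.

Answer: 19

Derivation:
Click 1 (3,1) count=1: revealed 1 new [(3,1)] -> total=1
Click 2 (5,2) count=1: revealed 1 new [(5,2)] -> total=2
Click 3 (6,3) count=0: revealed 17 new [(3,4) (3,5) (3,6) (4,4) (4,5) (4,6) (5,1) (5,3) (5,4) (5,5) (5,6) (6,1) (6,2) (6,3) (6,4) (6,5) (6,6)] -> total=19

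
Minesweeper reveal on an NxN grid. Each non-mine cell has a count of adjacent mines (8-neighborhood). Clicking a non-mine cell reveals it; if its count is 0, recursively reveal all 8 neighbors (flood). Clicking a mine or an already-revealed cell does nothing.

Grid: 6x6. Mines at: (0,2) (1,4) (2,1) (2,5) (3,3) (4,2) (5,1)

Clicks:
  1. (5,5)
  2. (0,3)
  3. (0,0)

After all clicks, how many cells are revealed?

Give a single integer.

Answer: 13

Derivation:
Click 1 (5,5) count=0: revealed 8 new [(3,4) (3,5) (4,3) (4,4) (4,5) (5,3) (5,4) (5,5)] -> total=8
Click 2 (0,3) count=2: revealed 1 new [(0,3)] -> total=9
Click 3 (0,0) count=0: revealed 4 new [(0,0) (0,1) (1,0) (1,1)] -> total=13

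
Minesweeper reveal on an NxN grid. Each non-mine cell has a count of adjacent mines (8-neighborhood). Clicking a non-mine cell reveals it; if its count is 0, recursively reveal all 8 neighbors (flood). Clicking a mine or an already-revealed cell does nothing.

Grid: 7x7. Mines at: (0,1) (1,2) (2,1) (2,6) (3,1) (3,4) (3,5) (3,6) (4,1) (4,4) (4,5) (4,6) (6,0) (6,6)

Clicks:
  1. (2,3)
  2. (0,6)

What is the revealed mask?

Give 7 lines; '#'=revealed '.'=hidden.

Answer: ...####
...####
...###.
.......
.......
.......
.......

Derivation:
Click 1 (2,3) count=2: revealed 1 new [(2,3)] -> total=1
Click 2 (0,6) count=0: revealed 10 new [(0,3) (0,4) (0,5) (0,6) (1,3) (1,4) (1,5) (1,6) (2,4) (2,5)] -> total=11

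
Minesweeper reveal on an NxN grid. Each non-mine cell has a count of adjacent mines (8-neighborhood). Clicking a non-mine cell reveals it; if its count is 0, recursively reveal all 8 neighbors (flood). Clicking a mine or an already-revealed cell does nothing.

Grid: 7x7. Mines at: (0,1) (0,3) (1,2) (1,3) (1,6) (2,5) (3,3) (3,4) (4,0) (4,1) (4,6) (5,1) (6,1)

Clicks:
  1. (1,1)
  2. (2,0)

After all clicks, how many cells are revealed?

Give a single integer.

Click 1 (1,1) count=2: revealed 1 new [(1,1)] -> total=1
Click 2 (2,0) count=0: revealed 5 new [(1,0) (2,0) (2,1) (3,0) (3,1)] -> total=6

Answer: 6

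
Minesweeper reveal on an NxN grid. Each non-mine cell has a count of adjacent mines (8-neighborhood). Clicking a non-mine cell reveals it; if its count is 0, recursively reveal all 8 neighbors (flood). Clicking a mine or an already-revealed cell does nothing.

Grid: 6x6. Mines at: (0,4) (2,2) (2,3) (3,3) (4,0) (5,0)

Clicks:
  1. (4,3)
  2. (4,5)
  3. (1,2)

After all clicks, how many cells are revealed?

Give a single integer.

Answer: 17

Derivation:
Click 1 (4,3) count=1: revealed 1 new [(4,3)] -> total=1
Click 2 (4,5) count=0: revealed 15 new [(1,4) (1,5) (2,4) (2,5) (3,4) (3,5) (4,1) (4,2) (4,4) (4,5) (5,1) (5,2) (5,3) (5,4) (5,5)] -> total=16
Click 3 (1,2) count=2: revealed 1 new [(1,2)] -> total=17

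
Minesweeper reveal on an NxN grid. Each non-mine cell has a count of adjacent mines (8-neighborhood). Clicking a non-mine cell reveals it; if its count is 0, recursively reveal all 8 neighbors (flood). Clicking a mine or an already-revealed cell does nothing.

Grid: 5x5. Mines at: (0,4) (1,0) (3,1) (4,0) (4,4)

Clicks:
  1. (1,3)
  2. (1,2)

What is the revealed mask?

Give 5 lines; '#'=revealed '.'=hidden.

Click 1 (1,3) count=1: revealed 1 new [(1,3)] -> total=1
Click 2 (1,2) count=0: revealed 13 new [(0,1) (0,2) (0,3) (1,1) (1,2) (1,4) (2,1) (2,2) (2,3) (2,4) (3,2) (3,3) (3,4)] -> total=14

Answer: .###.
.####
.####
..###
.....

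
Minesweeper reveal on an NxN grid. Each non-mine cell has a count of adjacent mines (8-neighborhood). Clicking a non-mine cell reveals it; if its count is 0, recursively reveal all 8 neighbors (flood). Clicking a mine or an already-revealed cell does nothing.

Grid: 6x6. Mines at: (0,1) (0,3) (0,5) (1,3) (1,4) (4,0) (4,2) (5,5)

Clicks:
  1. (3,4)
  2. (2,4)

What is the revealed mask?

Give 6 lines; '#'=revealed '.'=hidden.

Click 1 (3,4) count=0: revealed 9 new [(2,3) (2,4) (2,5) (3,3) (3,4) (3,5) (4,3) (4,4) (4,5)] -> total=9
Click 2 (2,4) count=2: revealed 0 new [(none)] -> total=9

Answer: ......
......
...###
...###
...###
......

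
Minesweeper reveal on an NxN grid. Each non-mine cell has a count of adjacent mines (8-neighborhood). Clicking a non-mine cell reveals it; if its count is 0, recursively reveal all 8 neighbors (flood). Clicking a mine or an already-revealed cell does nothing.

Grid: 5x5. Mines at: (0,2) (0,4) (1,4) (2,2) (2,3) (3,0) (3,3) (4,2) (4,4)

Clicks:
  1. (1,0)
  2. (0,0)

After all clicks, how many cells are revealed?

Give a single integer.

Answer: 6

Derivation:
Click 1 (1,0) count=0: revealed 6 new [(0,0) (0,1) (1,0) (1,1) (2,0) (2,1)] -> total=6
Click 2 (0,0) count=0: revealed 0 new [(none)] -> total=6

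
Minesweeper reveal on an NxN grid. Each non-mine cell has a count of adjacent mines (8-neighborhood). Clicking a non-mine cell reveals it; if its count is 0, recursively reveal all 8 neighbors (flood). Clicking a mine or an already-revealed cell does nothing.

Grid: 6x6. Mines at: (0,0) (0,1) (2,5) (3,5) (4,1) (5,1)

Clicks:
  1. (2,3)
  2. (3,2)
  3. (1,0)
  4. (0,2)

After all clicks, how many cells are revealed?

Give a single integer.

Answer: 28

Derivation:
Click 1 (2,3) count=0: revealed 28 new [(0,2) (0,3) (0,4) (0,5) (1,0) (1,1) (1,2) (1,3) (1,4) (1,5) (2,0) (2,1) (2,2) (2,3) (2,4) (3,0) (3,1) (3,2) (3,3) (3,4) (4,2) (4,3) (4,4) (4,5) (5,2) (5,3) (5,4) (5,5)] -> total=28
Click 2 (3,2) count=1: revealed 0 new [(none)] -> total=28
Click 3 (1,0) count=2: revealed 0 new [(none)] -> total=28
Click 4 (0,2) count=1: revealed 0 new [(none)] -> total=28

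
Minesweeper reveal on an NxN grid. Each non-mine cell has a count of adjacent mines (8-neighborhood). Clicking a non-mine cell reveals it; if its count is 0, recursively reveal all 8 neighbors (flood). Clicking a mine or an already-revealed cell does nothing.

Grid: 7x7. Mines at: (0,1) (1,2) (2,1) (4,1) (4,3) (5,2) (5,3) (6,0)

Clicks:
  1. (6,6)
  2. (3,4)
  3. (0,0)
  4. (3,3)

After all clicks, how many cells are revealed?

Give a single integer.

Click 1 (6,6) count=0: revealed 25 new [(0,3) (0,4) (0,5) (0,6) (1,3) (1,4) (1,5) (1,6) (2,3) (2,4) (2,5) (2,6) (3,3) (3,4) (3,5) (3,6) (4,4) (4,5) (4,6) (5,4) (5,5) (5,6) (6,4) (6,5) (6,6)] -> total=25
Click 2 (3,4) count=1: revealed 0 new [(none)] -> total=25
Click 3 (0,0) count=1: revealed 1 new [(0,0)] -> total=26
Click 4 (3,3) count=1: revealed 0 new [(none)] -> total=26

Answer: 26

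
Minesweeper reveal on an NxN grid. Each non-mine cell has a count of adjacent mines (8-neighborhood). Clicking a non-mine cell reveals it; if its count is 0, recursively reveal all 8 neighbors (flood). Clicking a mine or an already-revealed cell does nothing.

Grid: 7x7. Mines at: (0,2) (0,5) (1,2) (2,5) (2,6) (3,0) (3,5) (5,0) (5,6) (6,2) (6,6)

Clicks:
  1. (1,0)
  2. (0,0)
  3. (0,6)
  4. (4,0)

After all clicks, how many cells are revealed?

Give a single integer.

Answer: 8

Derivation:
Click 1 (1,0) count=0: revealed 6 new [(0,0) (0,1) (1,0) (1,1) (2,0) (2,1)] -> total=6
Click 2 (0,0) count=0: revealed 0 new [(none)] -> total=6
Click 3 (0,6) count=1: revealed 1 new [(0,6)] -> total=7
Click 4 (4,0) count=2: revealed 1 new [(4,0)] -> total=8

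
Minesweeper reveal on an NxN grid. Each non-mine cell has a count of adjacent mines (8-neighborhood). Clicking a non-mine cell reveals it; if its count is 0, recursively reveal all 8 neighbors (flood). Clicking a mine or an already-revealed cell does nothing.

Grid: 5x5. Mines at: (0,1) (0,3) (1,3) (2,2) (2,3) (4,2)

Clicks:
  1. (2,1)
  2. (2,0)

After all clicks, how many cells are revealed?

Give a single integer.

Click 1 (2,1) count=1: revealed 1 new [(2,1)] -> total=1
Click 2 (2,0) count=0: revealed 7 new [(1,0) (1,1) (2,0) (3,0) (3,1) (4,0) (4,1)] -> total=8

Answer: 8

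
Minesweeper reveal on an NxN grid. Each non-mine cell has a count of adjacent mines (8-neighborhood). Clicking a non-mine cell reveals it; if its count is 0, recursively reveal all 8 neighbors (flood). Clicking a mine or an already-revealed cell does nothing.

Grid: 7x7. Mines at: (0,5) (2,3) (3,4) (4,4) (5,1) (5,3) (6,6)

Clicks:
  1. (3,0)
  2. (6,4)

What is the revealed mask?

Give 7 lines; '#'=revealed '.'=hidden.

Answer: #####..
#####..
###....
###....
###....
.......
....#..

Derivation:
Click 1 (3,0) count=0: revealed 19 new [(0,0) (0,1) (0,2) (0,3) (0,4) (1,0) (1,1) (1,2) (1,3) (1,4) (2,0) (2,1) (2,2) (3,0) (3,1) (3,2) (4,0) (4,1) (4,2)] -> total=19
Click 2 (6,4) count=1: revealed 1 new [(6,4)] -> total=20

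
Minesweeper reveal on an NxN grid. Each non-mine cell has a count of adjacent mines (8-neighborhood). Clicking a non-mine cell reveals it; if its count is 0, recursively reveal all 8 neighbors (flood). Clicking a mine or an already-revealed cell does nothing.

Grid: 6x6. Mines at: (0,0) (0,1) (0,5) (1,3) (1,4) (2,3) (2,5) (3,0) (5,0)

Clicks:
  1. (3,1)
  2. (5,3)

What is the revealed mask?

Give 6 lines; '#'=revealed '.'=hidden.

Answer: ......
......
......
.#####
.#####
.#####

Derivation:
Click 1 (3,1) count=1: revealed 1 new [(3,1)] -> total=1
Click 2 (5,3) count=0: revealed 14 new [(3,2) (3,3) (3,4) (3,5) (4,1) (4,2) (4,3) (4,4) (4,5) (5,1) (5,2) (5,3) (5,4) (5,5)] -> total=15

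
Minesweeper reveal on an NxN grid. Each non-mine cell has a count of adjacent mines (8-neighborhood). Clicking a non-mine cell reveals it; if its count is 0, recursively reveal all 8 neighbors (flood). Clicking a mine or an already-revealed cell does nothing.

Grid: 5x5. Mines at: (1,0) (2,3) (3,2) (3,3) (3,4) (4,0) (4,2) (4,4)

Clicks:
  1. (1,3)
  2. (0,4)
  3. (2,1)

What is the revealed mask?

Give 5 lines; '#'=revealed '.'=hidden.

Click 1 (1,3) count=1: revealed 1 new [(1,3)] -> total=1
Click 2 (0,4) count=0: revealed 7 new [(0,1) (0,2) (0,3) (0,4) (1,1) (1,2) (1,4)] -> total=8
Click 3 (2,1) count=2: revealed 1 new [(2,1)] -> total=9

Answer: .####
.####
.#...
.....
.....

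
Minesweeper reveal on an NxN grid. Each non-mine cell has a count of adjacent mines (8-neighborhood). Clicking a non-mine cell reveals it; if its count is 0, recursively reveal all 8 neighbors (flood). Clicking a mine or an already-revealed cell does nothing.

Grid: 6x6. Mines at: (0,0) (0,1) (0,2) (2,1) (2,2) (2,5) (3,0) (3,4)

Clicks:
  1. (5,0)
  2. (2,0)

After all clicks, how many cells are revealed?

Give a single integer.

Click 1 (5,0) count=0: revealed 15 new [(3,1) (3,2) (3,3) (4,0) (4,1) (4,2) (4,3) (4,4) (4,5) (5,0) (5,1) (5,2) (5,3) (5,4) (5,5)] -> total=15
Click 2 (2,0) count=2: revealed 1 new [(2,0)] -> total=16

Answer: 16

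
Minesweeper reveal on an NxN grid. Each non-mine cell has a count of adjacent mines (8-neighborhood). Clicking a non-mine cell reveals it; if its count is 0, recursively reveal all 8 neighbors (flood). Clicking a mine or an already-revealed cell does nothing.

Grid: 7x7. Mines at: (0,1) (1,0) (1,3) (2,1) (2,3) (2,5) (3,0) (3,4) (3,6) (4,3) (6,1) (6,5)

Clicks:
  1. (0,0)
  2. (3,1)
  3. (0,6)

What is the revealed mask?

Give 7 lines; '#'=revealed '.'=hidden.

Answer: #...###
....###
.......
.#.....
.......
.......
.......

Derivation:
Click 1 (0,0) count=2: revealed 1 new [(0,0)] -> total=1
Click 2 (3,1) count=2: revealed 1 new [(3,1)] -> total=2
Click 3 (0,6) count=0: revealed 6 new [(0,4) (0,5) (0,6) (1,4) (1,5) (1,6)] -> total=8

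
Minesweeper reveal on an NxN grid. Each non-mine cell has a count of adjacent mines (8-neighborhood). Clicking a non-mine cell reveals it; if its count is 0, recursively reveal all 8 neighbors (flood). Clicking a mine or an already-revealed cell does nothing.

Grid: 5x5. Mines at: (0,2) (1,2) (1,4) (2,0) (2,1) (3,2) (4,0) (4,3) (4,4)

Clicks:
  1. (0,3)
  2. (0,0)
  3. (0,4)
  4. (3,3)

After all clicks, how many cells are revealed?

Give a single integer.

Click 1 (0,3) count=3: revealed 1 new [(0,3)] -> total=1
Click 2 (0,0) count=0: revealed 4 new [(0,0) (0,1) (1,0) (1,1)] -> total=5
Click 3 (0,4) count=1: revealed 1 new [(0,4)] -> total=6
Click 4 (3,3) count=3: revealed 1 new [(3,3)] -> total=7

Answer: 7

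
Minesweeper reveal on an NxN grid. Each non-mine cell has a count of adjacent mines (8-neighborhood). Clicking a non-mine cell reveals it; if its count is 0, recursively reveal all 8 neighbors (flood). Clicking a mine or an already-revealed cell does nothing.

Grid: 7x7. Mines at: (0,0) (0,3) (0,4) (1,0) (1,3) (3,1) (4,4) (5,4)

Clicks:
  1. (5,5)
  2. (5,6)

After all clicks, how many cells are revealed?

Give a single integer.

Click 1 (5,5) count=2: revealed 1 new [(5,5)] -> total=1
Click 2 (5,6) count=0: revealed 16 new [(0,5) (0,6) (1,4) (1,5) (1,6) (2,4) (2,5) (2,6) (3,4) (3,5) (3,6) (4,5) (4,6) (5,6) (6,5) (6,6)] -> total=17

Answer: 17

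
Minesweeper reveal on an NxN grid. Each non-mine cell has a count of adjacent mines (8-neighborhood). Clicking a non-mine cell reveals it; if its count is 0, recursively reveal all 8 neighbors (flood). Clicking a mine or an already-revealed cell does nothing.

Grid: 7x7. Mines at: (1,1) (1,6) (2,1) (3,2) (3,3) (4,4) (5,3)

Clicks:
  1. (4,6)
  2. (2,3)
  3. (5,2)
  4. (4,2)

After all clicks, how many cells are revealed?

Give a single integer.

Answer: 15

Derivation:
Click 1 (4,6) count=0: revealed 12 new [(2,5) (2,6) (3,5) (3,6) (4,5) (4,6) (5,4) (5,5) (5,6) (6,4) (6,5) (6,6)] -> total=12
Click 2 (2,3) count=2: revealed 1 new [(2,3)] -> total=13
Click 3 (5,2) count=1: revealed 1 new [(5,2)] -> total=14
Click 4 (4,2) count=3: revealed 1 new [(4,2)] -> total=15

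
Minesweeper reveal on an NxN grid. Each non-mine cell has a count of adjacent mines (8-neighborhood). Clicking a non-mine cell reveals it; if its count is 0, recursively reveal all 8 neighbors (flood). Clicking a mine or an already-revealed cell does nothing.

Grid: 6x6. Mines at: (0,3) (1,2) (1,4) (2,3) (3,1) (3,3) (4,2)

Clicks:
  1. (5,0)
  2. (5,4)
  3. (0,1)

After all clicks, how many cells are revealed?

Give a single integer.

Click 1 (5,0) count=0: revealed 4 new [(4,0) (4,1) (5,0) (5,1)] -> total=4
Click 2 (5,4) count=0: revealed 10 new [(2,4) (2,5) (3,4) (3,5) (4,3) (4,4) (4,5) (5,3) (5,4) (5,5)] -> total=14
Click 3 (0,1) count=1: revealed 1 new [(0,1)] -> total=15

Answer: 15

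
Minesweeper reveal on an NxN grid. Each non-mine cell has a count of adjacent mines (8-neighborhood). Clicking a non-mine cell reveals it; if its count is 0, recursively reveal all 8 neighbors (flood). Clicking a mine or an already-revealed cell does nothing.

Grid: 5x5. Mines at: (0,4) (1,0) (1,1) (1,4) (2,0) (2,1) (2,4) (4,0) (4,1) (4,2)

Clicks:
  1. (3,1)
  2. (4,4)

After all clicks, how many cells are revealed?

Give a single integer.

Click 1 (3,1) count=5: revealed 1 new [(3,1)] -> total=1
Click 2 (4,4) count=0: revealed 4 new [(3,3) (3,4) (4,3) (4,4)] -> total=5

Answer: 5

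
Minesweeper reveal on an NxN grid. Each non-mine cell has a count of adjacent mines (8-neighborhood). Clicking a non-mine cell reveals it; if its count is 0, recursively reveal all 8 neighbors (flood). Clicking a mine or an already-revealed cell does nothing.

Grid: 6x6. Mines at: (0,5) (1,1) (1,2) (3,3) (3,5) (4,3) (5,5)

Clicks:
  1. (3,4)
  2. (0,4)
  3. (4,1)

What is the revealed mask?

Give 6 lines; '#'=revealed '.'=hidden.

Answer: ....#.
......
###...
###.#.
###...
###...

Derivation:
Click 1 (3,4) count=3: revealed 1 new [(3,4)] -> total=1
Click 2 (0,4) count=1: revealed 1 new [(0,4)] -> total=2
Click 3 (4,1) count=0: revealed 12 new [(2,0) (2,1) (2,2) (3,0) (3,1) (3,2) (4,0) (4,1) (4,2) (5,0) (5,1) (5,2)] -> total=14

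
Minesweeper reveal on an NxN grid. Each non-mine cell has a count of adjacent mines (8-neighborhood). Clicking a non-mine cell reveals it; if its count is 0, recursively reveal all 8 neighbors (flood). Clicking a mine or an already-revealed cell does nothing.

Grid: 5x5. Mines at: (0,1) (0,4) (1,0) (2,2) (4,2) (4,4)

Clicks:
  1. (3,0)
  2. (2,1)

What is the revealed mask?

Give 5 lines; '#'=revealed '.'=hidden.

Answer: .....
.....
##...
##...
##...

Derivation:
Click 1 (3,0) count=0: revealed 6 new [(2,0) (2,1) (3,0) (3,1) (4,0) (4,1)] -> total=6
Click 2 (2,1) count=2: revealed 0 new [(none)] -> total=6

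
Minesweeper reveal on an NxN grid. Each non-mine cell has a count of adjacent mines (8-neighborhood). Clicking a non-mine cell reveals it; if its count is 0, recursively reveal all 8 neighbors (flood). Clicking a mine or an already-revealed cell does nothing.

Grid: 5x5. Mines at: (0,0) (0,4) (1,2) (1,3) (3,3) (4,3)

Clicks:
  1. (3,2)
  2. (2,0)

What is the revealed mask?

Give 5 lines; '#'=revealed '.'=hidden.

Click 1 (3,2) count=2: revealed 1 new [(3,2)] -> total=1
Click 2 (2,0) count=0: revealed 10 new [(1,0) (1,1) (2,0) (2,1) (2,2) (3,0) (3,1) (4,0) (4,1) (4,2)] -> total=11

Answer: .....
##...
###..
###..
###..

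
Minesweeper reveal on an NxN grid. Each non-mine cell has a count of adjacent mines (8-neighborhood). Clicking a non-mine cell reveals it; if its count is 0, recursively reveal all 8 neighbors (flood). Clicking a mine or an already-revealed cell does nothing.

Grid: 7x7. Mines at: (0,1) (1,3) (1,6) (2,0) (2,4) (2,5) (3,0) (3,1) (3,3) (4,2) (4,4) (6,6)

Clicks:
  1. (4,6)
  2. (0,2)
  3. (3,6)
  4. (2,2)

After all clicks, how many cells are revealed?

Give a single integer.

Click 1 (4,6) count=0: revealed 6 new [(3,5) (3,6) (4,5) (4,6) (5,5) (5,6)] -> total=6
Click 2 (0,2) count=2: revealed 1 new [(0,2)] -> total=7
Click 3 (3,6) count=1: revealed 0 new [(none)] -> total=7
Click 4 (2,2) count=3: revealed 1 new [(2,2)] -> total=8

Answer: 8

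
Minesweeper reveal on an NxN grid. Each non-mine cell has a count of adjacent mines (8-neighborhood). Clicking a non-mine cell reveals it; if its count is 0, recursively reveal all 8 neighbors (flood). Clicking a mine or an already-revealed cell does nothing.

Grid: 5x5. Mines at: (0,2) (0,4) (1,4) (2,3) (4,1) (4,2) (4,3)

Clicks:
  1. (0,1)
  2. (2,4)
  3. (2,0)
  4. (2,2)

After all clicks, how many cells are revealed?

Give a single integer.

Answer: 12

Derivation:
Click 1 (0,1) count=1: revealed 1 new [(0,1)] -> total=1
Click 2 (2,4) count=2: revealed 1 new [(2,4)] -> total=2
Click 3 (2,0) count=0: revealed 10 new [(0,0) (1,0) (1,1) (1,2) (2,0) (2,1) (2,2) (3,0) (3,1) (3,2)] -> total=12
Click 4 (2,2) count=1: revealed 0 new [(none)] -> total=12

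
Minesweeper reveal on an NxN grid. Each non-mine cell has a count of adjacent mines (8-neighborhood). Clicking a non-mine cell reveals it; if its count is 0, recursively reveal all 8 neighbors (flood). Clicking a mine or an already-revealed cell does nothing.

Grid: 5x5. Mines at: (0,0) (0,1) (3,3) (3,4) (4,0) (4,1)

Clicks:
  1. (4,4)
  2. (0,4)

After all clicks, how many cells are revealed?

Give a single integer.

Click 1 (4,4) count=2: revealed 1 new [(4,4)] -> total=1
Click 2 (0,4) count=0: revealed 9 new [(0,2) (0,3) (0,4) (1,2) (1,3) (1,4) (2,2) (2,3) (2,4)] -> total=10

Answer: 10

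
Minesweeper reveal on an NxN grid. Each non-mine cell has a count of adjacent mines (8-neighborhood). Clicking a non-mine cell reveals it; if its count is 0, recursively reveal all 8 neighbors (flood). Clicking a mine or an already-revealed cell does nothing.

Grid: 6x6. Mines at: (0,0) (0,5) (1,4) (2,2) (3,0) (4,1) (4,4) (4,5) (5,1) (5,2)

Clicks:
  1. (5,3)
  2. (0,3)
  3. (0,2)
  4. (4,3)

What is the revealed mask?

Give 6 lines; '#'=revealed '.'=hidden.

Click 1 (5,3) count=2: revealed 1 new [(5,3)] -> total=1
Click 2 (0,3) count=1: revealed 1 new [(0,3)] -> total=2
Click 3 (0,2) count=0: revealed 5 new [(0,1) (0,2) (1,1) (1,2) (1,3)] -> total=7
Click 4 (4,3) count=2: revealed 1 new [(4,3)] -> total=8

Answer: .###..
.###..
......
......
...#..
...#..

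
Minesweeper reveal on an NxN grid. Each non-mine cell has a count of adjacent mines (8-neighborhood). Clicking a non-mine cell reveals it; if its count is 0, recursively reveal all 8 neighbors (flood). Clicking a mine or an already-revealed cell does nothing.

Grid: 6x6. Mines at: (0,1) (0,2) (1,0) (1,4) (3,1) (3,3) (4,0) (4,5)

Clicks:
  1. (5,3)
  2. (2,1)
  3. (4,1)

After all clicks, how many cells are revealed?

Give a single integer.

Answer: 9

Derivation:
Click 1 (5,3) count=0: revealed 8 new [(4,1) (4,2) (4,3) (4,4) (5,1) (5,2) (5,3) (5,4)] -> total=8
Click 2 (2,1) count=2: revealed 1 new [(2,1)] -> total=9
Click 3 (4,1) count=2: revealed 0 new [(none)] -> total=9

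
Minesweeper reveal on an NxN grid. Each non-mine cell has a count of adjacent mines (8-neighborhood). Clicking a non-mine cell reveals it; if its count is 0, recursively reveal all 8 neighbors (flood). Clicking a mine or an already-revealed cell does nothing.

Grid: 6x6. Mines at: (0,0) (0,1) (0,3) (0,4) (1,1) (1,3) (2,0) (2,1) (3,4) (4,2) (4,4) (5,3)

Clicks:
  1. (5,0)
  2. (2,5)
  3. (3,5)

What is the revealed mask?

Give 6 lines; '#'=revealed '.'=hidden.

Answer: ......
......
.....#
##...#
##....
##....

Derivation:
Click 1 (5,0) count=0: revealed 6 new [(3,0) (3,1) (4,0) (4,1) (5,0) (5,1)] -> total=6
Click 2 (2,5) count=1: revealed 1 new [(2,5)] -> total=7
Click 3 (3,5) count=2: revealed 1 new [(3,5)] -> total=8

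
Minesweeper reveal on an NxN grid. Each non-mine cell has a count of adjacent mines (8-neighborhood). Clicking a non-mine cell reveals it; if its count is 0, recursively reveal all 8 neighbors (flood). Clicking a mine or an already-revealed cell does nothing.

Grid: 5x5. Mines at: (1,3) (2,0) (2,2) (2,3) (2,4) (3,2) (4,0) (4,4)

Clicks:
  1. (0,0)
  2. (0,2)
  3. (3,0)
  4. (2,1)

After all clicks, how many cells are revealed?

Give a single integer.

Click 1 (0,0) count=0: revealed 6 new [(0,0) (0,1) (0,2) (1,0) (1,1) (1,2)] -> total=6
Click 2 (0,2) count=1: revealed 0 new [(none)] -> total=6
Click 3 (3,0) count=2: revealed 1 new [(3,0)] -> total=7
Click 4 (2,1) count=3: revealed 1 new [(2,1)] -> total=8

Answer: 8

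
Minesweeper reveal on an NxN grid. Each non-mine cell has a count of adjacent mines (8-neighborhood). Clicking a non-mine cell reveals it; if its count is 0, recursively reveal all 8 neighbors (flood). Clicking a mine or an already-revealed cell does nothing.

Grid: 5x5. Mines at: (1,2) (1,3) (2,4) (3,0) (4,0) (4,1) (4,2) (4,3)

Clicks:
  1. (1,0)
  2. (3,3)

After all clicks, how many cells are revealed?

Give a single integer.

Answer: 7

Derivation:
Click 1 (1,0) count=0: revealed 6 new [(0,0) (0,1) (1,0) (1,1) (2,0) (2,1)] -> total=6
Click 2 (3,3) count=3: revealed 1 new [(3,3)] -> total=7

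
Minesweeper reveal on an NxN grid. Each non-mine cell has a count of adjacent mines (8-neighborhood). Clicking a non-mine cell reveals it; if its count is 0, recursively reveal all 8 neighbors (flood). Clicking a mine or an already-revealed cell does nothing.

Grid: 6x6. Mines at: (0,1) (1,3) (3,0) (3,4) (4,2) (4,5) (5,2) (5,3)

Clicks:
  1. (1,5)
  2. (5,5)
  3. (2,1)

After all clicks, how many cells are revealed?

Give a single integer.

Click 1 (1,5) count=0: revealed 6 new [(0,4) (0,5) (1,4) (1,5) (2,4) (2,5)] -> total=6
Click 2 (5,5) count=1: revealed 1 new [(5,5)] -> total=7
Click 3 (2,1) count=1: revealed 1 new [(2,1)] -> total=8

Answer: 8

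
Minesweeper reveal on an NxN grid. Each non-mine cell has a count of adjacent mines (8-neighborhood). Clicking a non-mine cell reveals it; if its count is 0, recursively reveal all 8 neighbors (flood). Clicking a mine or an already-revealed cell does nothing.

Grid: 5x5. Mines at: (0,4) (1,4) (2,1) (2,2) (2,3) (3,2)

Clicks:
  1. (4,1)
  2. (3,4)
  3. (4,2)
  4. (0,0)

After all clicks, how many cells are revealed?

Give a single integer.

Click 1 (4,1) count=1: revealed 1 new [(4,1)] -> total=1
Click 2 (3,4) count=1: revealed 1 new [(3,4)] -> total=2
Click 3 (4,2) count=1: revealed 1 new [(4,2)] -> total=3
Click 4 (0,0) count=0: revealed 8 new [(0,0) (0,1) (0,2) (0,3) (1,0) (1,1) (1,2) (1,3)] -> total=11

Answer: 11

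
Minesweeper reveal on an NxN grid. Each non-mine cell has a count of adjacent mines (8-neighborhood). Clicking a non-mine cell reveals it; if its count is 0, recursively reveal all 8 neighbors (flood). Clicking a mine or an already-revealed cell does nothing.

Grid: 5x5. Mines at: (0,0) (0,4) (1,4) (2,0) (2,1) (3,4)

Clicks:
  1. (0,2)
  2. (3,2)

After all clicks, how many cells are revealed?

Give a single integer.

Click 1 (0,2) count=0: revealed 6 new [(0,1) (0,2) (0,3) (1,1) (1,2) (1,3)] -> total=6
Click 2 (3,2) count=1: revealed 1 new [(3,2)] -> total=7

Answer: 7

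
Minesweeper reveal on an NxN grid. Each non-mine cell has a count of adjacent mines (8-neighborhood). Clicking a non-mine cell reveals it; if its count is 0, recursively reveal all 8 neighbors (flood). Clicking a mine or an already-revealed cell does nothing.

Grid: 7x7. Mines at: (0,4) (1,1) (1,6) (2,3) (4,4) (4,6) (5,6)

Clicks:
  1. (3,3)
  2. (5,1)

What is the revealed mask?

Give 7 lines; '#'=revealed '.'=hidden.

Answer: .......
.......
###....
####...
####...
######.
######.

Derivation:
Click 1 (3,3) count=2: revealed 1 new [(3,3)] -> total=1
Click 2 (5,1) count=0: revealed 22 new [(2,0) (2,1) (2,2) (3,0) (3,1) (3,2) (4,0) (4,1) (4,2) (4,3) (5,0) (5,1) (5,2) (5,3) (5,4) (5,5) (6,0) (6,1) (6,2) (6,3) (6,4) (6,5)] -> total=23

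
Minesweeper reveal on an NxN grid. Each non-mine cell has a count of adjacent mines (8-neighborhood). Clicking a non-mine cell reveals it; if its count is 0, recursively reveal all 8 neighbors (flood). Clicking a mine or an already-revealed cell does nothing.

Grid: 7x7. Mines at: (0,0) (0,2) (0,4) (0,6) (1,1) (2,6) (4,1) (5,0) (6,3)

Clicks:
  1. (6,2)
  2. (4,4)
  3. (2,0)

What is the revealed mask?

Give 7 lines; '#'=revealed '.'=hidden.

Click 1 (6,2) count=1: revealed 1 new [(6,2)] -> total=1
Click 2 (4,4) count=0: revealed 26 new [(1,2) (1,3) (1,4) (1,5) (2,2) (2,3) (2,4) (2,5) (3,2) (3,3) (3,4) (3,5) (3,6) (4,2) (4,3) (4,4) (4,5) (4,6) (5,2) (5,3) (5,4) (5,5) (5,6) (6,4) (6,5) (6,6)] -> total=27
Click 3 (2,0) count=1: revealed 1 new [(2,0)] -> total=28

Answer: .......
..####.
#.####.
..#####
..#####
..#####
..#.###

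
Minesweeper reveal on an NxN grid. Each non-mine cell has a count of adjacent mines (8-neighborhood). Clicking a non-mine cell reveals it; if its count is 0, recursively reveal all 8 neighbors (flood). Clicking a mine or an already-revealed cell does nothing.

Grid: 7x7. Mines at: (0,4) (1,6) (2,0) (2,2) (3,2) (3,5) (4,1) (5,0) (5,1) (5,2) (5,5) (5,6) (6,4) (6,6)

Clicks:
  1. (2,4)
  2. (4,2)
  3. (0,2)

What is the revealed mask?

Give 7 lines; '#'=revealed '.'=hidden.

Answer: ####...
####...
....#..
.......
..#....
.......
.......

Derivation:
Click 1 (2,4) count=1: revealed 1 new [(2,4)] -> total=1
Click 2 (4,2) count=4: revealed 1 new [(4,2)] -> total=2
Click 3 (0,2) count=0: revealed 8 new [(0,0) (0,1) (0,2) (0,3) (1,0) (1,1) (1,2) (1,3)] -> total=10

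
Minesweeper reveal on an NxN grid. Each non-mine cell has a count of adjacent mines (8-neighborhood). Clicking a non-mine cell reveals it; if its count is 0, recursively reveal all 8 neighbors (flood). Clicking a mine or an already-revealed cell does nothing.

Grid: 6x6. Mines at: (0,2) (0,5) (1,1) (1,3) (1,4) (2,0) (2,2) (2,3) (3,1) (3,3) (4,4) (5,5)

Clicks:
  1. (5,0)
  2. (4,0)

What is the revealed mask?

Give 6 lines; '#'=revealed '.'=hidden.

Click 1 (5,0) count=0: revealed 8 new [(4,0) (4,1) (4,2) (4,3) (5,0) (5,1) (5,2) (5,3)] -> total=8
Click 2 (4,0) count=1: revealed 0 new [(none)] -> total=8

Answer: ......
......
......
......
####..
####..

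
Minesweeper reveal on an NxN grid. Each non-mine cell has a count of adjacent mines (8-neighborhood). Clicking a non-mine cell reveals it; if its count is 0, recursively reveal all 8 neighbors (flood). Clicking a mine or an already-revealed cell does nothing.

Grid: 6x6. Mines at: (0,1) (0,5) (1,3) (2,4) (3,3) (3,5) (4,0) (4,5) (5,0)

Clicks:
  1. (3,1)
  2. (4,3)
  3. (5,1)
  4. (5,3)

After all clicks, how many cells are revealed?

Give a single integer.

Answer: 9

Derivation:
Click 1 (3,1) count=1: revealed 1 new [(3,1)] -> total=1
Click 2 (4,3) count=1: revealed 1 new [(4,3)] -> total=2
Click 3 (5,1) count=2: revealed 1 new [(5,1)] -> total=3
Click 4 (5,3) count=0: revealed 6 new [(4,1) (4,2) (4,4) (5,2) (5,3) (5,4)] -> total=9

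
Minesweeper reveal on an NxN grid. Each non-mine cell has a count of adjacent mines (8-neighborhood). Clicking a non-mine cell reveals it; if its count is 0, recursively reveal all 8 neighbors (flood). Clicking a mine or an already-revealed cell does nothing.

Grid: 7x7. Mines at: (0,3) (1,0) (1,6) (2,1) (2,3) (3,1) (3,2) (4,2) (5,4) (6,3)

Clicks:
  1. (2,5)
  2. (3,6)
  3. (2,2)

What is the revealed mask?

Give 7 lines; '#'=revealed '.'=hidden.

Answer: .......
.......
..#.###
....###
....###
.....##
.....##

Derivation:
Click 1 (2,5) count=1: revealed 1 new [(2,5)] -> total=1
Click 2 (3,6) count=0: revealed 12 new [(2,4) (2,6) (3,4) (3,5) (3,6) (4,4) (4,5) (4,6) (5,5) (5,6) (6,5) (6,6)] -> total=13
Click 3 (2,2) count=4: revealed 1 new [(2,2)] -> total=14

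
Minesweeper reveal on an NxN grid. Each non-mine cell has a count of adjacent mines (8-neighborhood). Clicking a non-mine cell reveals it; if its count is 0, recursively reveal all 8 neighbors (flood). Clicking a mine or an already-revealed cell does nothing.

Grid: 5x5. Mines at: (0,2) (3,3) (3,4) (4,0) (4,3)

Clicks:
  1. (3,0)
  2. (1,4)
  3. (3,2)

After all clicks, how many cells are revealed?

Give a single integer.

Click 1 (3,0) count=1: revealed 1 new [(3,0)] -> total=1
Click 2 (1,4) count=0: revealed 6 new [(0,3) (0,4) (1,3) (1,4) (2,3) (2,4)] -> total=7
Click 3 (3,2) count=2: revealed 1 new [(3,2)] -> total=8

Answer: 8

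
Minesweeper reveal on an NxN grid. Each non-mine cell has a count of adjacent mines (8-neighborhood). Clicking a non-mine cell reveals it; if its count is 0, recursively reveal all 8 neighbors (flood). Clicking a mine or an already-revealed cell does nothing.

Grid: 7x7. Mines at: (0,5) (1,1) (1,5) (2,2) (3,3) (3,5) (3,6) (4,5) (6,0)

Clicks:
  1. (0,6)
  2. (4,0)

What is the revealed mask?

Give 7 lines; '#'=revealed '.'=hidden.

Answer: ......#
.......
##.....
###....
#####..
#######
.######

Derivation:
Click 1 (0,6) count=2: revealed 1 new [(0,6)] -> total=1
Click 2 (4,0) count=0: revealed 23 new [(2,0) (2,1) (3,0) (3,1) (3,2) (4,0) (4,1) (4,2) (4,3) (4,4) (5,0) (5,1) (5,2) (5,3) (5,4) (5,5) (5,6) (6,1) (6,2) (6,3) (6,4) (6,5) (6,6)] -> total=24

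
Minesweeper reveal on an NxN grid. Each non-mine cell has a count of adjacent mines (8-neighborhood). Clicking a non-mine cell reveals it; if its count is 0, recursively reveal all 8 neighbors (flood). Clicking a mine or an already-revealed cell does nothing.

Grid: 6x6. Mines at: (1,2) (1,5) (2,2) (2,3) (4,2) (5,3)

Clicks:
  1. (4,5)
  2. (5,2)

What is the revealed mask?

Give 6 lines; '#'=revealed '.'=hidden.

Answer: ......
......
....##
....##
....##
..#.##

Derivation:
Click 1 (4,5) count=0: revealed 8 new [(2,4) (2,5) (3,4) (3,5) (4,4) (4,5) (5,4) (5,5)] -> total=8
Click 2 (5,2) count=2: revealed 1 new [(5,2)] -> total=9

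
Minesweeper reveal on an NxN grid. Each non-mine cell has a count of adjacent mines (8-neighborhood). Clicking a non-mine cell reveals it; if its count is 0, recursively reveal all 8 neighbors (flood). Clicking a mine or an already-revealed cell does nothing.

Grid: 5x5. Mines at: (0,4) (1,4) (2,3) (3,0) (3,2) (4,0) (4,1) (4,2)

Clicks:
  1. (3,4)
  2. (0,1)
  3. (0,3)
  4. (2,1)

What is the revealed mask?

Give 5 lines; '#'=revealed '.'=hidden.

Click 1 (3,4) count=1: revealed 1 new [(3,4)] -> total=1
Click 2 (0,1) count=0: revealed 11 new [(0,0) (0,1) (0,2) (0,3) (1,0) (1,1) (1,2) (1,3) (2,0) (2,1) (2,2)] -> total=12
Click 3 (0,3) count=2: revealed 0 new [(none)] -> total=12
Click 4 (2,1) count=2: revealed 0 new [(none)] -> total=12

Answer: ####.
####.
###..
....#
.....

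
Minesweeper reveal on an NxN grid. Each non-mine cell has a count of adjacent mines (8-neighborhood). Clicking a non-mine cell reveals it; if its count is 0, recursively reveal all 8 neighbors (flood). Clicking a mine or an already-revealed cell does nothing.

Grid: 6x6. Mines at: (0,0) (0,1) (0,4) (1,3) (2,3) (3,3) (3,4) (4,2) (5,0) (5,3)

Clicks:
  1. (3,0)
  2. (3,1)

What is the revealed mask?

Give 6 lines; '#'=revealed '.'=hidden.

Answer: ......
###...
###...
###...
##....
......

Derivation:
Click 1 (3,0) count=0: revealed 11 new [(1,0) (1,1) (1,2) (2,0) (2,1) (2,2) (3,0) (3,1) (3,2) (4,0) (4,1)] -> total=11
Click 2 (3,1) count=1: revealed 0 new [(none)] -> total=11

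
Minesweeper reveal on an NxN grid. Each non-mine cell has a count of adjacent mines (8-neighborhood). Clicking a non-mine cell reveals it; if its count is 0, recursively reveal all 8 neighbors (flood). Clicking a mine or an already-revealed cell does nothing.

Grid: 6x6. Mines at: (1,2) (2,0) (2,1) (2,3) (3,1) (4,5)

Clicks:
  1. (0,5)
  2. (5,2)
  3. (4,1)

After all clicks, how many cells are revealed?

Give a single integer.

Click 1 (0,5) count=0: revealed 10 new [(0,3) (0,4) (0,5) (1,3) (1,4) (1,5) (2,4) (2,5) (3,4) (3,5)] -> total=10
Click 2 (5,2) count=0: revealed 12 new [(3,2) (3,3) (4,0) (4,1) (4,2) (4,3) (4,4) (5,0) (5,1) (5,2) (5,3) (5,4)] -> total=22
Click 3 (4,1) count=1: revealed 0 new [(none)] -> total=22

Answer: 22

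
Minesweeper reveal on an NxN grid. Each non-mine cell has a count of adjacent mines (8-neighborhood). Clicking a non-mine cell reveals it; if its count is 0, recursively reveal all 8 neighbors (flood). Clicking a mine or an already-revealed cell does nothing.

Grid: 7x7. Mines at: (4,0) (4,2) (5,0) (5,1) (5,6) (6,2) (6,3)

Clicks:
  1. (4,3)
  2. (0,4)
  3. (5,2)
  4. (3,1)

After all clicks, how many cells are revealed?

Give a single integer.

Answer: 36

Derivation:
Click 1 (4,3) count=1: revealed 1 new [(4,3)] -> total=1
Click 2 (0,4) count=0: revealed 34 new [(0,0) (0,1) (0,2) (0,3) (0,4) (0,5) (0,6) (1,0) (1,1) (1,2) (1,3) (1,4) (1,5) (1,6) (2,0) (2,1) (2,2) (2,3) (2,4) (2,5) (2,6) (3,0) (3,1) (3,2) (3,3) (3,4) (3,5) (3,6) (4,4) (4,5) (4,6) (5,3) (5,4) (5,5)] -> total=35
Click 3 (5,2) count=4: revealed 1 new [(5,2)] -> total=36
Click 4 (3,1) count=2: revealed 0 new [(none)] -> total=36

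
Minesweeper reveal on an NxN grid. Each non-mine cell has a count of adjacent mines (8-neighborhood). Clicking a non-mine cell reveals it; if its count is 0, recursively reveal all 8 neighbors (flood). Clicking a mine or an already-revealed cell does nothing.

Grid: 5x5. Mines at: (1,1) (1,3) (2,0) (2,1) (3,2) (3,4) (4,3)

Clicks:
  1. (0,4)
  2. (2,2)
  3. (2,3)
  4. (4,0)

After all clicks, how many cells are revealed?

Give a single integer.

Click 1 (0,4) count=1: revealed 1 new [(0,4)] -> total=1
Click 2 (2,2) count=4: revealed 1 new [(2,2)] -> total=2
Click 3 (2,3) count=3: revealed 1 new [(2,3)] -> total=3
Click 4 (4,0) count=0: revealed 4 new [(3,0) (3,1) (4,0) (4,1)] -> total=7

Answer: 7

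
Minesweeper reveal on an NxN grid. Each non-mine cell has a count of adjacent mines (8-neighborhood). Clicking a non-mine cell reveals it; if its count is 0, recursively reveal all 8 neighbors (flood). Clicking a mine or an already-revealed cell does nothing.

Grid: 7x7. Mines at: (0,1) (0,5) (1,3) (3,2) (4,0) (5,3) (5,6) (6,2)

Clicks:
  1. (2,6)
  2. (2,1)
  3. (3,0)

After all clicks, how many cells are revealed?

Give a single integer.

Answer: 17

Derivation:
Click 1 (2,6) count=0: revealed 15 new [(1,4) (1,5) (1,6) (2,3) (2,4) (2,5) (2,6) (3,3) (3,4) (3,5) (3,6) (4,3) (4,4) (4,5) (4,6)] -> total=15
Click 2 (2,1) count=1: revealed 1 new [(2,1)] -> total=16
Click 3 (3,0) count=1: revealed 1 new [(3,0)] -> total=17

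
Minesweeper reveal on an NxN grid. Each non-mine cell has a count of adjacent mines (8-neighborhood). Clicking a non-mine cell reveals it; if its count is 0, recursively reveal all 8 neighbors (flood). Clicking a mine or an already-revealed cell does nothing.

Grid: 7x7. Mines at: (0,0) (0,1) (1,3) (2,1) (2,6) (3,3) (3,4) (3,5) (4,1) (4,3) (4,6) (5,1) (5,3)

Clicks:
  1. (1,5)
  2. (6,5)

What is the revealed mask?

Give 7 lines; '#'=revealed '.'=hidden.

Click 1 (1,5) count=1: revealed 1 new [(1,5)] -> total=1
Click 2 (6,5) count=0: revealed 6 new [(5,4) (5,5) (5,6) (6,4) (6,5) (6,6)] -> total=7

Answer: .......
.....#.
.......
.......
.......
....###
....###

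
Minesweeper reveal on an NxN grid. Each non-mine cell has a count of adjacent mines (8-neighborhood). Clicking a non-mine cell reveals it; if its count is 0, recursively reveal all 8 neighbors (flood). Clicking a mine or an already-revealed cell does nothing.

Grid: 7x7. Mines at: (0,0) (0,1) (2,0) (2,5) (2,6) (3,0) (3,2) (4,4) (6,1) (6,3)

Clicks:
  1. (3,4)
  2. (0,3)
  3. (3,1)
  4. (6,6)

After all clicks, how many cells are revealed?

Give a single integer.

Answer: 25

Derivation:
Click 1 (3,4) count=2: revealed 1 new [(3,4)] -> total=1
Click 2 (0,3) count=0: revealed 13 new [(0,2) (0,3) (0,4) (0,5) (0,6) (1,2) (1,3) (1,4) (1,5) (1,6) (2,2) (2,3) (2,4)] -> total=14
Click 3 (3,1) count=3: revealed 1 new [(3,1)] -> total=15
Click 4 (6,6) count=0: revealed 10 new [(3,5) (3,6) (4,5) (4,6) (5,4) (5,5) (5,6) (6,4) (6,5) (6,6)] -> total=25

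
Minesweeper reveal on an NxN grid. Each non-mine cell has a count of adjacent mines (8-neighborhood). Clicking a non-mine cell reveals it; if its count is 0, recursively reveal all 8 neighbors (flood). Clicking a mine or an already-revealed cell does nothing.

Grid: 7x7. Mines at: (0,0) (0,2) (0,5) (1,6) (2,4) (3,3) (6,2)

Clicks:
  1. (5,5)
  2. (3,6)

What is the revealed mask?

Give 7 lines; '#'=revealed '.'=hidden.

Click 1 (5,5) count=0: revealed 17 new [(2,5) (2,6) (3,4) (3,5) (3,6) (4,3) (4,4) (4,5) (4,6) (5,3) (5,4) (5,5) (5,6) (6,3) (6,4) (6,5) (6,6)] -> total=17
Click 2 (3,6) count=0: revealed 0 new [(none)] -> total=17

Answer: .......
.......
.....##
....###
...####
...####
...####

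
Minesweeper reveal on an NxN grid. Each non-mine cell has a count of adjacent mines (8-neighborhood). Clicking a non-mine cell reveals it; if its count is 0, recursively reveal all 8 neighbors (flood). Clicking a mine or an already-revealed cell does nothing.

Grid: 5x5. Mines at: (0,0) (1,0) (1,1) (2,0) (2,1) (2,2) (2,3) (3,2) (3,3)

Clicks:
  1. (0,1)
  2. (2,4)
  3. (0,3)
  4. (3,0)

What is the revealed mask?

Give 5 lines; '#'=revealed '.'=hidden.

Click 1 (0,1) count=3: revealed 1 new [(0,1)] -> total=1
Click 2 (2,4) count=2: revealed 1 new [(2,4)] -> total=2
Click 3 (0,3) count=0: revealed 6 new [(0,2) (0,3) (0,4) (1,2) (1,3) (1,4)] -> total=8
Click 4 (3,0) count=2: revealed 1 new [(3,0)] -> total=9

Answer: .####
..###
....#
#....
.....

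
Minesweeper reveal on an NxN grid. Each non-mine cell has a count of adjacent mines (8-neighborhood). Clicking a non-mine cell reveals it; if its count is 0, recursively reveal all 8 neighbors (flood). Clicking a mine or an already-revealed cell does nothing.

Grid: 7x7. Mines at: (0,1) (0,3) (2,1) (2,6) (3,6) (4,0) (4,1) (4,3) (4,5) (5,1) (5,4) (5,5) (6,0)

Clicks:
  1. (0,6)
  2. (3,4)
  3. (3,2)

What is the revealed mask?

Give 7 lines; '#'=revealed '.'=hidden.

Answer: ....###
....###
.......
..#.#..
.......
.......
.......

Derivation:
Click 1 (0,6) count=0: revealed 6 new [(0,4) (0,5) (0,6) (1,4) (1,5) (1,6)] -> total=6
Click 2 (3,4) count=2: revealed 1 new [(3,4)] -> total=7
Click 3 (3,2) count=3: revealed 1 new [(3,2)] -> total=8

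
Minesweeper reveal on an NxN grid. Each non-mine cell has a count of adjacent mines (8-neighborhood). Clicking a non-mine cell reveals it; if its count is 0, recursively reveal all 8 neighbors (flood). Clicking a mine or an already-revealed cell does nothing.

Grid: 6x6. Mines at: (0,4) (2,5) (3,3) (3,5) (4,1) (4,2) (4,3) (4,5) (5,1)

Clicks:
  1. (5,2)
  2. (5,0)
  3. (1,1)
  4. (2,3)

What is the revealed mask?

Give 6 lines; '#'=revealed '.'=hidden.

Click 1 (5,2) count=4: revealed 1 new [(5,2)] -> total=1
Click 2 (5,0) count=2: revealed 1 new [(5,0)] -> total=2
Click 3 (1,1) count=0: revealed 15 new [(0,0) (0,1) (0,2) (0,3) (1,0) (1,1) (1,2) (1,3) (2,0) (2,1) (2,2) (2,3) (3,0) (3,1) (3,2)] -> total=17
Click 4 (2,3) count=1: revealed 0 new [(none)] -> total=17

Answer: ####..
####..
####..
###...
......
#.#...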